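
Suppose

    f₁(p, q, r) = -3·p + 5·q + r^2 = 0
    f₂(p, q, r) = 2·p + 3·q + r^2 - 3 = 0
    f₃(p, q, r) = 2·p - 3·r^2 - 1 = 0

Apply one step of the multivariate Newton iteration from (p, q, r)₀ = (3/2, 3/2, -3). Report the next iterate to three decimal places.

At (3/2, 3/2, -3): F = (12.000, 13.500, -25.000).
Jacobian J = [[-3, 5, 2·r], [2, 3, 2·r], [2, 0, -6·r]].
At the point, J = [[-3.000, 5.000, -6.000], [2.000, 3.000, -6.000], [2.000, 0.000, 18.000]] (det J = -366.000).
Solving J·Δ = −F gives Δ = (-0.730, -1.074, 1.470).
Then the next iterate is (p, q, r)₁ = (0.770, 0.426, -1.530).

(0.770, 0.426, -1.530)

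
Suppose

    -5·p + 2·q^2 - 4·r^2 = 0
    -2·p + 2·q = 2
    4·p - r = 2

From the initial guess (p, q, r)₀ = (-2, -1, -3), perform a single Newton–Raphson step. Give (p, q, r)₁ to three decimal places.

At (-2, -1, -3): F = (-24.000, 0.000, -7.000).
Jacobian J = [[-5, 4·q, -8·r], [-2, 2, 0], [4, 0, -1]].
At the point, J = [[-5.000, -4.000, 24.000], [-2.000, 2.000, 0.000], [4.000, 0.000, -1.000]] (det J = -174.000).
Solving J·Δ = −F gives Δ = (2.207, 2.207, 1.828).
Then the next iterate is (p, q, r)₁ = (0.207, 1.207, -1.172).

(0.207, 1.207, -1.172)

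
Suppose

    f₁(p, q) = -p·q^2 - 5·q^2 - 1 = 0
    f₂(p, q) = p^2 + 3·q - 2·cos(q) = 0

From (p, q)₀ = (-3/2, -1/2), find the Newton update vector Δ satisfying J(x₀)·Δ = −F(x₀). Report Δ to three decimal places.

(0.031, 0.538)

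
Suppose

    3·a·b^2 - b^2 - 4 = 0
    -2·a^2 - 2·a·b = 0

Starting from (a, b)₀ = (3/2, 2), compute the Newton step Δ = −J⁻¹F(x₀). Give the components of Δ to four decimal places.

At (3/2, 2): F = (10.0000, -10.5000).
Jacobian J = [[3·b^2, 6·a·b - 2·b], [-4·a - 2·b, -2·a]].
At the point, J = [[12.0000, 14.0000], [-10.0000, -3.0000]] (det J = 104.0000).
Solving J·Δ = −F gives Δ = (-1.1250, 0.2500).

(-1.1250, 0.2500)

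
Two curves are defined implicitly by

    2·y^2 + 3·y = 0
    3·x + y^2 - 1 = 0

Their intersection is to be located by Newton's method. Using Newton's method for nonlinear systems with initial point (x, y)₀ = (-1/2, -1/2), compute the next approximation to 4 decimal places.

(0.5833, 0.5000)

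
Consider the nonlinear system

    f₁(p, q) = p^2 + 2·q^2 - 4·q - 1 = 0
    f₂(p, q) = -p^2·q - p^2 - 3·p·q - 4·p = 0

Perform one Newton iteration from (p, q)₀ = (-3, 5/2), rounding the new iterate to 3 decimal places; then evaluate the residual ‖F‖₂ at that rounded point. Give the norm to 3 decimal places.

8.825

At (-3, 5/2): F = (10.500, 3.000).
Jacobian J = [[2·p, 4·q - 4], [-2·p·q - 2·p - 3·q - 4, -p^2 - 3·p]].
At the point, J = [[-6.000, 6.000], [9.500, 0.000]] (det J = -57.000).
Solving J·Δ = −F gives Δ = (-0.316, -2.066).
Then the next iterate is (p, q)₁ = (-3.316, 0.434).
Re-evaluating at (-3.316, 0.434): F = (8.63657, 1.81337), so ‖F‖₂ = 8.825.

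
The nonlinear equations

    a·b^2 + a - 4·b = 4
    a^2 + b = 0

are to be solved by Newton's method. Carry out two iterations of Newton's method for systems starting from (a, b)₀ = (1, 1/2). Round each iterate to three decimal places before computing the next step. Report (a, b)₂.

At (1, 1/2): F = (-4.750, 1.500).
Jacobian J = [[b^2 + 1, 2·a·b - 4], [2·a, 1]].
At the point, J = [[1.250, -3.000], [2.000, 1.000]] (det J = 7.250).
Solving J·Δ = −F gives Δ = (0.034, -1.569).
Then the next iterate is (a, b)₁ = (1.034, -1.069).
Round to (1.034, -1.069) and repeat: F = (2.49161, 0.00016), J = [[2.14276, -6.21069], [2.068, 1.000]].
Δ = (-0.166, 0.344), so (a, b)₂ = (0.868, -0.725).

(0.868, -0.725)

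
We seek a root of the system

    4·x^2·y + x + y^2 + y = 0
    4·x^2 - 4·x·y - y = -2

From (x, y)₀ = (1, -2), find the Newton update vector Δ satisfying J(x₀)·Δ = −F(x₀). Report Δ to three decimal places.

(-0.153, 2.712)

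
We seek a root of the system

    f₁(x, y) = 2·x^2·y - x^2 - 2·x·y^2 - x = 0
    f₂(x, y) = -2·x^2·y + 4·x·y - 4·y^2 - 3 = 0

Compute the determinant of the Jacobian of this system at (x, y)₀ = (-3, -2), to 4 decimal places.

J = [[4·x·y - 2·x - 2·y^2 - 1, 2·x^2 - 4·x·y], [-4·x·y + 4·y, -2·x^2 + 4·x - 8·y]].
At the point, J = [[21.0000, -6.0000], [-32.0000, -14.0000]].
det J = -486.0000.

-486.0000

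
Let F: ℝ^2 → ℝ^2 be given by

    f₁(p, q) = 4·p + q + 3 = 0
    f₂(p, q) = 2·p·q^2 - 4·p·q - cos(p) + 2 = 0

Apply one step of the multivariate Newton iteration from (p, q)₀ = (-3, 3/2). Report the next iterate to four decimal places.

At (-3, 3/2): F = (-7.5000, 7.489992).
Jacobian J = [[4, 1], [2·q^2 - 4·q + sin(p), 4·p·q - 4·p]].
At the point, J = [[4.0000, 1.0000], [-1.641120, -6.0000]] (det J = -22.358880).
Solving J·Δ = −F gives Δ = (1.6776, 0.7895).
Then the next iterate is (p, q)₁ = (-1.3224, 2.2895).

(-1.3224, 2.2895)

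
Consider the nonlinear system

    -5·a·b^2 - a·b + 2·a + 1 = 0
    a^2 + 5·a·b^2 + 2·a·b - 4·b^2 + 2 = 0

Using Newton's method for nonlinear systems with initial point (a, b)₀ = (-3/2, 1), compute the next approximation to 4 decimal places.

(-1.1612, 0.6579)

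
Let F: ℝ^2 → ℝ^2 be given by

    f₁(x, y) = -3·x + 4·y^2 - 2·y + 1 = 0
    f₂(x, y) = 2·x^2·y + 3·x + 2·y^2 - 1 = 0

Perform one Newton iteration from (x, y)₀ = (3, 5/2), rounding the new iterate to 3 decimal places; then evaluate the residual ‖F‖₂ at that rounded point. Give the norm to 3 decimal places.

At (3, 5/2): F = (12.000, 65.500).
Jacobian J = [[-3, 8·y - 2], [4·x·y + 3, 2·x^2 + 4·y]].
At the point, J = [[-3.000, 18.000], [33.000, 28.000]] (det J = -678.000).
Solving J·Δ = −F gives Δ = (-1.243, -0.874).
Then the next iterate is (x, y)₁ = (1.757, 1.626).
Re-evaluating at (1.757, 1.626): F = (3.05250, 19.59784), so ‖F‖₂ = 19.834.

19.834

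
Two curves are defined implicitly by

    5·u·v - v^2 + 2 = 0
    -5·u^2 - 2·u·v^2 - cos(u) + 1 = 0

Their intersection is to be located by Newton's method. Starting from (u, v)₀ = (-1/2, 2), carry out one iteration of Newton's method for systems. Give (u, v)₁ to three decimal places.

(0.037, 1.749)

At (-1/2, 2): F = (-7.000, 2.87242).
Jacobian J = [[5·v, 5·u - 2·v], [-10·u - 2·v^2 + sin(u), -4·u·v]].
At the point, J = [[10.000, -6.500], [-3.47943, 4.000]] (det J = 17.38373).
Solving J·Δ = −F gives Δ = (0.537, -0.251).
Then the next iterate is (u, v)₁ = (0.037, 1.749).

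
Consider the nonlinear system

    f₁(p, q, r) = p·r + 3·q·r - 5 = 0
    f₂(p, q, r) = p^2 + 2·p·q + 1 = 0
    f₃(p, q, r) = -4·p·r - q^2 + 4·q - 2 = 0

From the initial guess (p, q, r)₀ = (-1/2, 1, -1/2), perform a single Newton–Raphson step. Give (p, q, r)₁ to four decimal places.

At (-1/2, 1, -1/2): F = (-6.2500, 0.2500, 0.0000).
Jacobian J = [[r, 3·r, p + 3·q], [2·p + 2·q, 2·p, 0], [-4·r, -2·q + 4, -4·p]].
At the point, J = [[-0.5000, -1.5000, 2.5000], [1.0000, -1.0000, 0.0000], [2.0000, 2.0000, 2.0000]] (det J = 14.0000).
Solving J·Δ = −F gives Δ = (-1.0357, -0.7857, 1.8214).
Then the next iterate is (p, q, r)₁ = (-1.5357, 0.2143, 1.3214).

(-1.5357, 0.2143, 1.3214)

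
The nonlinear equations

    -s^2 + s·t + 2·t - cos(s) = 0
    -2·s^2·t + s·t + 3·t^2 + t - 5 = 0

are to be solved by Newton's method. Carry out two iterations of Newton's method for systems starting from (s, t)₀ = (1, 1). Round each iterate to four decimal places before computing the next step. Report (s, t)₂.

(11.1414, -12.6195)

At (1, 1): F = (1.459698, -2.0000).
Jacobian J = [[-2·s + t + sin(s), s + 2], [-4·s·t + t, -2·s^2 + s + 6·t + 1]].
At the point, J = [[-0.158529, 3.0000], [-3.0000, 6.0000]] (det J = 8.048826).
Solving J·Δ = −F gives Δ = (-1.8336, -0.5835).
Then the next iterate is (s, t)₁ = (-0.8336, 0.4165).
Round to (-0.8336, 0.4165) and repeat: F = (-0.881298, -4.989120), J = [[1.343344, 1.1664], [1.805278, 1.275622]].
Δ = (11.9750, -13.0360), so (s, t)₂ = (11.1414, -12.6195).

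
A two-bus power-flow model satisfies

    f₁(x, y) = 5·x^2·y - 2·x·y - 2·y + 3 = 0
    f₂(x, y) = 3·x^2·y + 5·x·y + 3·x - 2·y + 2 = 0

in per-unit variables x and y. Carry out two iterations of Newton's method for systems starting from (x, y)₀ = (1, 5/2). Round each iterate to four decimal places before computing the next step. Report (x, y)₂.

(5.9855, -3.3639)

At (1, 5/2): F = (5.5000, 20.0000).
Jacobian J = [[10·x·y - 2·y, 5·x^2 - 2·x - 2], [6·x·y + 5·y + 3, 3·x^2 + 5·x - 2]].
At the point, J = [[20.0000, 1.0000], [30.5000, 6.0000]] (det J = 89.5000).
Solving J·Δ = −F gives Δ = (-0.1453, -2.5950).
Then the next iterate is (x, y)₁ = (0.8547, -0.0950).
Round to (0.8547, -0.0950) and repeat: F = (3.005400, 4.139922), J = [[-0.621965, -0.056840], [2.037821, 4.465036]].
Δ = (5.1308, -3.2689), so (x, y)₂ = (5.9855, -3.3639).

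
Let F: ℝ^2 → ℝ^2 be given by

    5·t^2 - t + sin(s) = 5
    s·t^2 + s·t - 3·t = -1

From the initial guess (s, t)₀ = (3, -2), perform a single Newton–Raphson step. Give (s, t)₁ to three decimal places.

At (3, -2): F = (17.14112, 13.000).
Jacobian J = [[cos(s), 10·t - 1], [t^2 + t, 2·s·t + s - 3]].
At the point, J = [[-0.98999, -21.000], [2.000, -12.000]] (det J = 53.87991).
Solving J·Δ = −F gives Δ = (-1.249, 0.875).
Then the next iterate is (s, t)₁ = (1.751, -1.125).

(1.751, -1.125)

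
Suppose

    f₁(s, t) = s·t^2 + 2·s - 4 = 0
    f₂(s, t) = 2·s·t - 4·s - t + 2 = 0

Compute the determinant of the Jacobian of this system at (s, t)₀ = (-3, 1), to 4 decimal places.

-33.0000

J = [[t^2 + 2, 2·s·t], [2·t - 4, 2·s - 1]].
At the point, J = [[3.0000, -6.0000], [-2.0000, -7.0000]].
det J = -33.0000.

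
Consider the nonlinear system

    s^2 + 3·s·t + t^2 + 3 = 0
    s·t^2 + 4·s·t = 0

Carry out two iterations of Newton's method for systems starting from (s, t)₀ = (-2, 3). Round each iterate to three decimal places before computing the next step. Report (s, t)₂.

(3.268, 3.480)

At (-2, 3): F = (-2.000, -42.000).
Jacobian J = [[2·s + 3·t, 3·s + 2·t], [t^2 + 4·t, 2·s·t + 4·s]].
At the point, J = [[5.000, 0.000], [21.000, -20.000]] (det J = -100.000).
Solving J·Δ = −F gives Δ = (0.400, -1.680).
Then the next iterate is (s, t)₁ = (-1.600, 1.320).
Round to (-1.600, 1.320) and repeat: F = (0.96640, -11.23584), J = [[0.760, -2.160], [7.02240, -10.624]].
Δ = (4.868, 2.160), so (s, t)₂ = (3.268, 3.480).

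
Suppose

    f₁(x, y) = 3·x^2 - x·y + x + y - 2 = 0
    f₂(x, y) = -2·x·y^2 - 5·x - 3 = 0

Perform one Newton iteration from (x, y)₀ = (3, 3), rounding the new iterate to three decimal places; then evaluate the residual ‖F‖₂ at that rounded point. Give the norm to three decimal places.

22.587

At (3, 3): F = (22.000, -72.000).
Jacobian J = [[6·x - y + 1, -x + 1], [-2·y^2 - 5, -4·x·y]].
At the point, J = [[16.000, -2.000], [-23.000, -36.000]] (det J = -622.000).
Solving J·Δ = −F gives Δ = (-1.505, -1.039).
Then the next iterate is (x, y)₁ = (1.495, 1.961).
Re-evaluating at (1.495, 1.961): F = (5.22938, -21.97311), so ‖F‖₂ = 22.587.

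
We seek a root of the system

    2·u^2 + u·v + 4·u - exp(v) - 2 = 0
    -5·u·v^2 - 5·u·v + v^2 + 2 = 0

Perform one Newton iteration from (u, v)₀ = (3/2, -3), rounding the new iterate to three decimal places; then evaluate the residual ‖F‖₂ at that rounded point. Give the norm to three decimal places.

At (3/2, -3): F = (3.95021, -34.000).
Jacobian J = [[4·u + v + 4, u - exp(v)], [-5·v^2 - 5·v, -10·u·v - 5·u + 2·v]].
At the point, J = [[7.000, 1.45021], [-30.000, 31.500]] (det J = 264.00639).
Solving J·Δ = −F gives Δ = (-0.658, 0.453).
Then the next iterate is (u, v)₁ = (0.842, -2.547).
Re-evaluating at (0.842, -2.547): F = (0.56304, -8.10107), so ‖F‖₂ = 8.121.

8.121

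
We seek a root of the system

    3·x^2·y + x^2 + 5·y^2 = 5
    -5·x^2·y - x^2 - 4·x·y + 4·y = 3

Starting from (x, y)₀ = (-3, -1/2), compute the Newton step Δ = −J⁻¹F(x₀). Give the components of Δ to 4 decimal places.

At (-3, -1/2): F = (-8.2500, 2.5000).
Jacobian J = [[6·x·y + 2·x, 3·x^2 + 10·y], [-10·x·y - 2·x - 4·y, -5·x^2 - 4·x + 4]].
At the point, J = [[3.0000, 22.0000], [-7.0000, -29.0000]] (det J = 67.0000).
Solving J·Δ = −F gives Δ = (-2.7500, 0.7500).

(-2.7500, 0.7500)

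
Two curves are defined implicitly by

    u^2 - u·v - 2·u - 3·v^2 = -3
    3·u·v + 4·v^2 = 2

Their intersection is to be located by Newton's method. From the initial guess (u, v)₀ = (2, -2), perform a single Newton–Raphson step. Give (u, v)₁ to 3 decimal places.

(0.500, -0.900)

At (2, -2): F = (-5.000, 2.000).
Jacobian J = [[2·u - v - 2, -u - 6·v], [3·v, 3·u + 8·v]].
At the point, J = [[4.000, 10.000], [-6.000, -10.000]] (det J = 20.000).
Solving J·Δ = −F gives Δ = (-1.500, 1.100).
Then the next iterate is (u, v)₁ = (0.500, -0.900).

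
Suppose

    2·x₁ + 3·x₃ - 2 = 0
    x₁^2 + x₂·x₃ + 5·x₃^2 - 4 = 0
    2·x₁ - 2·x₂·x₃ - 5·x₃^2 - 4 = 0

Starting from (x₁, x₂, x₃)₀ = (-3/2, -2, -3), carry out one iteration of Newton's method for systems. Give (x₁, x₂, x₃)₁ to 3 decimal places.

(5.094, 4.934, -2.729)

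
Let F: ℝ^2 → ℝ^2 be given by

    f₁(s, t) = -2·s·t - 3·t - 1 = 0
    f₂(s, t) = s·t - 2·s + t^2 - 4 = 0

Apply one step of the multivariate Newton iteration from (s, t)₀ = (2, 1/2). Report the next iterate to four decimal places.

At (2, 1/2): F = (-4.5000, -6.7500).
Jacobian J = [[-2·t, -2·s - 3], [t - 2, s + 2·t]].
At the point, J = [[-1.0000, -7.0000], [-1.5000, 3.0000]] (det J = -13.5000).
Solving J·Δ = −F gives Δ = (-4.5000, 0.0000).
Then the next iterate is (s, t)₁ = (-2.5000, 0.5000).

(-2.5000, 0.5000)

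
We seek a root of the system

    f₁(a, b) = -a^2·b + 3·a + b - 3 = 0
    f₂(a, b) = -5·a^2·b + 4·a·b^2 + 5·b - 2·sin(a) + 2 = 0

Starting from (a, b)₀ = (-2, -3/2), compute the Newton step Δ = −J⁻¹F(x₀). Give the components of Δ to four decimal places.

(-0.1776, -1.3224)

At (-2, -3/2): F = (-4.5000, 8.318595).
Jacobian J = [[-2·a·b + 3, -a^2 + 1], [-10·a·b + 4·b^2 - 2·cos(a), -5·a^2 + 8·a·b + 5]].
At the point, J = [[-3.0000, -3.0000], [-20.167706, 9.0000]] (det J = -87.503119).
Solving J·Δ = −F gives Δ = (-0.1776, -1.3224).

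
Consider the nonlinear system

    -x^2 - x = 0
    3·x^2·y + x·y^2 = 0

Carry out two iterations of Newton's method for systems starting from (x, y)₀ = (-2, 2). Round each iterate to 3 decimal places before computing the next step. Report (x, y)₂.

At (-2, 2): F = (-2.000, 16.000).
Jacobian J = [[-2·x - 1, 0], [6·x·y + y^2, 3·x^2 + 2·x·y]].
At the point, J = [[3.000, 0.000], [-20.000, 4.000]] (det J = 12.000).
Solving J·Δ = −F gives Δ = (0.667, -0.667).
Then the next iterate is (x, y)₁ = (-1.333, 1.333).
Round to (-1.333, 1.333) and repeat: F = (-0.44389, 4.73719), J = [[1.666, 0.000], [-8.88444, 1.77689]].
Δ = (0.266, -1.334), so (x, y)₂ = (-1.067, -0.001).

(-1.067, -0.001)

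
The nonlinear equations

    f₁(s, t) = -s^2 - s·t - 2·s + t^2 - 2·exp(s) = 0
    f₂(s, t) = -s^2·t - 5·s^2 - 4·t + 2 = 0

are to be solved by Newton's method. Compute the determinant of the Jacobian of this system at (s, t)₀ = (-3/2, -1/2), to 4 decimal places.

J = [[-2·s - t - 2·exp(s) - 2, -s + 2·t], [-2·s·t - 10·s, -s^2 - 4]].
At the point, J = [[1.053740, 0.5000], [13.5000, -6.2500]].
det J = -13.3359.

-13.3359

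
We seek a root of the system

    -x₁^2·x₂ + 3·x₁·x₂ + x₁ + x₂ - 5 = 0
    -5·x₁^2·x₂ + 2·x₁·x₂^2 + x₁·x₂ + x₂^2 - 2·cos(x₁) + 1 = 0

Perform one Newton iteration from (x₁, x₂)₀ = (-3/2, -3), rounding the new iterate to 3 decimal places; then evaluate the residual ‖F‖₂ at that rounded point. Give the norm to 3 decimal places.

At (-3/2, -3): F = (10.750, 21.10853).
Jacobian J = [[-2·x₁·x₂ + 3·x₂ + 1, -x₁^2 + 3·x₁ + 1], [-10·x₁·x₂ + 2·x₂^2 + x₂ + 2·sin(x₁), -5·x₁^2 + 4·x₁·x₂ + x₁ + 2·x₂]].
At the point, J = [[-17.000, -5.750], [-31.99499, -0.750]] (det J = -171.22119).
Solving J·Δ = −F gives Δ = (0.662, -0.087).
Then the next iterate is (x₁, x₂)₁ = (-0.838, -3.087).
Re-evaluating at (-0.838, -3.087): F = (1.00355, 6.64615), so ‖F‖₂ = 6.721.

6.721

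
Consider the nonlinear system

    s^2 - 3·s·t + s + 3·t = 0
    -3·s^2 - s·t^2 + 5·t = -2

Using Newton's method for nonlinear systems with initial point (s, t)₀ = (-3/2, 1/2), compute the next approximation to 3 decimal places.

At (-3/2, 1/2): F = (4.500, -1.875).
Jacobian J = [[2·s - 3·t + 1, -3·s + 3], [-6·s - t^2, -2·s·t + 5]].
At the point, J = [[-3.500, 7.500], [8.750, 6.500]] (det J = -88.375).
Solving J·Δ = −F gives Δ = (0.490, -0.371).
Then the next iterate is (s, t)₁ = (-1.010, 0.129).

(-1.010, 0.129)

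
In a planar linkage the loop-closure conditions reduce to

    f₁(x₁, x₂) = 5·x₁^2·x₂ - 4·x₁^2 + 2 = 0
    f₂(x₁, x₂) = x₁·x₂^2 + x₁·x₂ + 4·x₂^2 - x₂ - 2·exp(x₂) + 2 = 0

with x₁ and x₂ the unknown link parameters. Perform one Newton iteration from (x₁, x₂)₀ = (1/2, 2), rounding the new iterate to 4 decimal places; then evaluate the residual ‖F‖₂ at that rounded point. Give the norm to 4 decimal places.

2.0972

At (1/2, 2): F = (3.5000, 4.221888).
Jacobian J = [[10·x₁·x₂ - 8·x₁, 5·x₁^2], [x₂^2 + x₂, 2·x₁·x₂ + x₁ + 8·x₂ - 2·exp(x₂) - 1]].
At the point, J = [[6.0000, 1.2500], [6.0000, 2.721888]] (det J = 8.831327).
Solving J·Δ = −F gives Δ = (-0.4812, -0.4905).
Then the next iterate is (x₁, x₂)₁ = (0.0188, 1.5095).
Re-evaluating at (0.0188, 1.5095): F = (2.001254, 0.627141), so ‖F‖₂ = 2.0972.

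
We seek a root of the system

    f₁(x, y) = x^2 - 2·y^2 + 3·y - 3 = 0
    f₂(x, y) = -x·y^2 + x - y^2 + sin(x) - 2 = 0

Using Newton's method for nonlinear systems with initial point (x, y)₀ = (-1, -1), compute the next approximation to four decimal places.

(6.1099, 2.0314)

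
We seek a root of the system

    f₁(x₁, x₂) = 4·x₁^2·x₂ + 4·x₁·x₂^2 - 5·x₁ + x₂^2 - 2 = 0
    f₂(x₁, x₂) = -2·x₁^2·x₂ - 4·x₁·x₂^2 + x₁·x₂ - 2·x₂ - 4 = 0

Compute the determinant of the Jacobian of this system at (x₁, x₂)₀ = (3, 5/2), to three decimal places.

-857.500

J = [[8·x₁·x₂ + 4·x₂^2 - 5, 4·x₁^2 + 8·x₁·x₂ + 2·x₂], [-4·x₁·x₂ - 4·x₂^2 + x₂, -2·x₁^2 - 8·x₁·x₂ + x₁ - 2]].
At the point, J = [[80.000, 101.000], [-52.500, -77.000]].
det J = -857.500.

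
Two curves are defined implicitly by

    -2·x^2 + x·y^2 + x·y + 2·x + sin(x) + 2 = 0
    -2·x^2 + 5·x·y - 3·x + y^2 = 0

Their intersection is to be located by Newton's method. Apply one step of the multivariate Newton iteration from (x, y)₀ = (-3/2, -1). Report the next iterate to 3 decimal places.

(-0.835, -0.245)

At (-3/2, -1): F = (-6.49749, 8.500).
Jacobian J = [[-4·x + y^2 + y + cos(x) + 2, 2·x·y + x], [-4·x + 5·y - 3, 5·x + 2·y]].
At the point, J = [[8.07074, 1.500], [-2.000, -9.500]] (det J = -73.67200).
Solving J·Δ = −F gives Δ = (0.665, 0.755).
Then the next iterate is (x, y)₁ = (-0.835, -0.245).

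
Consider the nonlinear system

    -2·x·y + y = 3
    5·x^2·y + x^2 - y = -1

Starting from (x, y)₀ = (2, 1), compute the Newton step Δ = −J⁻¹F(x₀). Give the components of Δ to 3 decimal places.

(1.235, -2.824)

At (2, 1): F = (-6.000, 24.000).
Jacobian J = [[-2·y, -2·x + 1], [10·x·y + 2·x, 5·x^2 - 1]].
At the point, J = [[-2.000, -3.000], [24.000, 19.000]] (det J = 34.000).
Solving J·Δ = −F gives Δ = (1.235, -2.824).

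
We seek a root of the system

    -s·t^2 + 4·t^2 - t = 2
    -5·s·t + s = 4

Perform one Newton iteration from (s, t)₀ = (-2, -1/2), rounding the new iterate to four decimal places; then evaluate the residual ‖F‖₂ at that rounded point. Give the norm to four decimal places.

2.2235

At (-2, -1/2): F = (0.0000, -11.0000).
Jacobian J = [[-t^2, -2·s·t + 8·t - 1], [-5·t + 1, -5·s]].
At the point, J = [[-0.2500, -7.0000], [3.5000, 10.0000]] (det J = 22.0000).
Solving J·Δ = −F gives Δ = (3.5000, -0.1250).
Then the next iterate is (s, t)₁ = (1.5000, -0.6250).
Re-evaluating at (1.5000, -0.6250): F = (-0.398438, 2.1875), so ‖F‖₂ = 2.2235.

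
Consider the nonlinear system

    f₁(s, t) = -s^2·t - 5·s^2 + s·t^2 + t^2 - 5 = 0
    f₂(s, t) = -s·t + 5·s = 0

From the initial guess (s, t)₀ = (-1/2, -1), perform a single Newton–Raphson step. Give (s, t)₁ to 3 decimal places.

(0.150, -2.800)

At (-1/2, -1): F = (-5.500, -3.000).
Jacobian J = [[-2·s·t - 10·s + t^2, -s^2 + 2·s·t + 2·t], [-t + 5, -s]].
At the point, J = [[5.000, -1.250], [6.000, 0.500]] (det J = 10.000).
Solving J·Δ = −F gives Δ = (0.650, -1.800).
Then the next iterate is (s, t)₁ = (0.150, -2.800).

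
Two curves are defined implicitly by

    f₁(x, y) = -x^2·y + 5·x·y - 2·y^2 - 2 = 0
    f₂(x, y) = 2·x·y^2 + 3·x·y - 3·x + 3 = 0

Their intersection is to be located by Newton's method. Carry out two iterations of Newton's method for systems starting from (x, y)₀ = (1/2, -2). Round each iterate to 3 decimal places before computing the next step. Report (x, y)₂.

(0.707, 0.667)

At (1/2, -2): F = (-14.500, 2.500).
Jacobian J = [[-2·x·y + 5·y, -x^2 + 5·x - 4·y], [2·y^2 + 3·y - 3, 4·x·y + 3·x]].
At the point, J = [[-8.000, 10.250], [-1.000, -2.500]] (det J = 30.250).
Solving J·Δ = −F gives Δ = (-0.351, 1.140).
Then the next iterate is (x, y)₁ = (0.149, -0.860).
Round to (0.149, -0.860) and repeat: F = (-4.10081, 2.38898), J = [[-4.04372, 4.16280], [-4.10080, -0.06556]].
Δ = (0.558, 1.527), so (x, y)₂ = (0.707, 0.667).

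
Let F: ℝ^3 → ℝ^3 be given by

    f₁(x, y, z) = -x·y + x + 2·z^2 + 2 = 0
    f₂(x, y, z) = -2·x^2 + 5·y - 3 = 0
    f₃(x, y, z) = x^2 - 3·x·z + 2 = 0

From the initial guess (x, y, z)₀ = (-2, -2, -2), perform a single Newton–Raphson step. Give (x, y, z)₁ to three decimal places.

(-3.784, 5.054, -0.405)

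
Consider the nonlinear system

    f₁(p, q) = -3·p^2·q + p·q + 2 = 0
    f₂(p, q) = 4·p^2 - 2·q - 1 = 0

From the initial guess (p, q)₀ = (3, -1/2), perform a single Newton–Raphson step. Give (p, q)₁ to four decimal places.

At (3, -1/2): F = (14.0000, 36.0000).
Jacobian J = [[-6·p·q + q, -3·p^2 + p], [8·p, -2]].
At the point, J = [[8.5000, -24.0000], [24.0000, -2.0000]] (det J = 559.0000).
Solving J·Δ = −F gives Δ = (-1.4955, 0.0537).
Then the next iterate is (p, q)₁ = (1.5045, -0.4463).

(1.5045, -0.4463)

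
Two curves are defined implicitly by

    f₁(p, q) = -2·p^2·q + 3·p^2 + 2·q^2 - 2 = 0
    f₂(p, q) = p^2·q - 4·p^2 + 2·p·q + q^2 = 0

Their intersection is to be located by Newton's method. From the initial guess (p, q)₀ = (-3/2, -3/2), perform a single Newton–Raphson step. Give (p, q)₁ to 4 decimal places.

At (-3/2, -3/2): F = (16.0000, -5.6250).
Jacobian J = [[-4·p·q + 6·p, -2·p^2 + 4·q], [2·p·q - 8·p + 2·q, p^2 + 2·p + 2·q]].
At the point, J = [[-18.0000, -10.5000], [13.5000, -3.7500]] (det J = 209.2500).
Solving J·Δ = −F gives Δ = (0.5690, 0.5484).
Then the next iterate is (p, q)₁ = (-0.9310, -0.9516).

(-0.9310, -0.9516)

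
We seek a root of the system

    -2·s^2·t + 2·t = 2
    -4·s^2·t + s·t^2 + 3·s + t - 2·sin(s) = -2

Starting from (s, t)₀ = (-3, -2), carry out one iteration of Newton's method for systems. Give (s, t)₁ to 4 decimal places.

(-1.1953, -2.8320)

At (-3, -2): F = (30.0000, 51.282240).
Jacobian J = [[-4·s·t, -2·s^2 + 2], [-8·s·t + t^2 - 2·cos(s) + 3, -4·s^2 + 2·s·t + 1]].
At the point, J = [[-24.0000, -16.0000], [-39.020015, -23.0000]] (det J = -72.320240).
Solving J·Δ = −F gives Δ = (1.8047, -0.8320).
Then the next iterate is (s, t)₁ = (-1.1953, -2.8320).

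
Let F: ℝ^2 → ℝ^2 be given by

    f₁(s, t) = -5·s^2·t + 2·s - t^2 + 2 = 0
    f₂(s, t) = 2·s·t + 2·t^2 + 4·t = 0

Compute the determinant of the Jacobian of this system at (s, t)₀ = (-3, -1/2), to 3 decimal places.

J = [[-10·s·t + 2, -5·s^2 - 2·t], [2·t, 2·s + 4·t + 4]].
At the point, J = [[-13.000, -44.000], [-1.000, -4.000]].
det J = 8.000.

8.000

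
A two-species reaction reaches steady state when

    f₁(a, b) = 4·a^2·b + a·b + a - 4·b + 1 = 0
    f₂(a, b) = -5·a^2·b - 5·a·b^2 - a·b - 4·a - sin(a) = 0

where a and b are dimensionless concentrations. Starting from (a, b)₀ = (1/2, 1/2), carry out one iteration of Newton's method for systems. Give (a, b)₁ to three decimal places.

(0.208, 0.191)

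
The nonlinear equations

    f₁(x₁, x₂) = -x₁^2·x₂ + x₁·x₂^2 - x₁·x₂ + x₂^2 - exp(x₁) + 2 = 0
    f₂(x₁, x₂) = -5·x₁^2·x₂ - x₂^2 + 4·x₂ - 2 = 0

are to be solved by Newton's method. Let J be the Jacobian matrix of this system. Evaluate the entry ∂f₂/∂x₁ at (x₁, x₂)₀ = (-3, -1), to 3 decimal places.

-30.000

∂f₂/∂x₁ = -10·x₁·x₂.
At (-3, -1) this is -30.000.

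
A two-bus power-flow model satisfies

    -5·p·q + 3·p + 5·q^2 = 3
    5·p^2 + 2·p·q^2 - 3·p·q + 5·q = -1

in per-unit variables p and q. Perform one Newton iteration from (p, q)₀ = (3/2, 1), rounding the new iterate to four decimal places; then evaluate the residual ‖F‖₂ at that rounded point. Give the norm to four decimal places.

At (3/2, 1): F = (-1.0000, 15.7500).
Jacobian J = [[-5·q + 3, -5·p + 10·q], [10·p + 2·q^2 - 3·q, 4·p·q - 3·p + 5]].
At the point, J = [[-2.0000, 2.5000], [14.0000, 6.5000]] (det J = -48.0000).
Solving J·Δ = −F gives Δ = (-0.9557, -0.3646).
Then the next iterate is (p, q)₁ = (0.5443, 0.6354).
Re-evaluating at (0.5443, 0.6354): F = (-1.077675, 5.060272), so ‖F‖₂ = 5.1738.

5.1738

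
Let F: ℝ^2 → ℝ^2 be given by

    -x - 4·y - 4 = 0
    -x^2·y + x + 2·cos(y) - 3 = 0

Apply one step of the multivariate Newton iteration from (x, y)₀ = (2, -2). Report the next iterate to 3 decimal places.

At (2, -2): F = (2.000, 6.16771).
Jacobian J = [[-1, -4], [-2·x·y + 1, -x^2 - 2·sin(y)]].
At the point, J = [[-1.000, -4.000], [9.000, -2.18141]] (det J = 38.18141).
Solving J·Δ = −F gives Δ = (-0.532, 0.633).
Then the next iterate is (x, y)₁ = (1.468, -1.367).

(1.468, -1.367)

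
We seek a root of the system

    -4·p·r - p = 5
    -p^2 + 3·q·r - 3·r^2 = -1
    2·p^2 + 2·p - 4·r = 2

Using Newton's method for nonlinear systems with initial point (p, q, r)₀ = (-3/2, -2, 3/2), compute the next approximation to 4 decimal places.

(-1.8269, -2.3312, 0.2019)

At (-3/2, -2, 3/2): F = (5.5000, -17.0000, -6.5000).
Jacobian J = [[-4·r - 1, 0, -4·p], [-2·p, 3·r, 3·q - 6·r], [4·p + 2, 0, -4]].
At the point, J = [[-7.0000, 0.0000, 6.0000], [3.0000, 4.5000, -15.0000], [-4.0000, 0.0000, -4.0000]] (det J = 234.0000).
Solving J·Δ = −F gives Δ = (-0.3269, -0.3312, -1.2981).
Then the next iterate is (p, q, r)₁ = (-1.8269, -2.3312, 0.2019).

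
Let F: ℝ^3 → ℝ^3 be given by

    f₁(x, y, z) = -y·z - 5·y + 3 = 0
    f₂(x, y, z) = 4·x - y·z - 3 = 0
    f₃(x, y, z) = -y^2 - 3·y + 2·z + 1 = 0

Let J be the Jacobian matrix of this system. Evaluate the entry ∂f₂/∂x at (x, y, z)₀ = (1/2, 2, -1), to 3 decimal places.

4.000

∂f₂/∂x = 4.
At (1/2, 2, -1) this is 4.000.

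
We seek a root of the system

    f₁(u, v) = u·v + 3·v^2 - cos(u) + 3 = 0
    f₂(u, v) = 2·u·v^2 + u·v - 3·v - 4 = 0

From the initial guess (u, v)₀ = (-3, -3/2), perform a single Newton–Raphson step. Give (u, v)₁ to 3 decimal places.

(-7.960, 0.448)

At (-3, -3/2): F = (15.23999, -8.500).
Jacobian J = [[v + sin(u), u + 6·v], [2·v^2 + v, 4·u·v + u - 3]].
At the point, J = [[-1.64112, -12.000], [3.000, 12.000]] (det J = 16.30656).
Solving J·Δ = −F gives Δ = (-4.960, 1.948).
Then the next iterate is (u, v)₁ = (-7.960, 0.448).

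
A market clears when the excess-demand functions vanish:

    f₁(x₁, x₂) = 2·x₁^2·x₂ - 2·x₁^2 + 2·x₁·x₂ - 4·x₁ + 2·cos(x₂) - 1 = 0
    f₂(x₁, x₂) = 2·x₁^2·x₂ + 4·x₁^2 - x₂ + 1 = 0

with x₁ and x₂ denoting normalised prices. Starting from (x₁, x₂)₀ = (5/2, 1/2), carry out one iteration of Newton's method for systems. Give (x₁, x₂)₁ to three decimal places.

At (5/2, 1/2): F = (-12.99483, 31.750).
Jacobian J = [[4·x₁·x₂ - 4·x₁ + 2·x₂ - 4, 2·x₁^2 + 2·x₁ - 2·sin(x₂)], [4·x₁·x₂ + 8·x₁, 2·x₁^2 - 1]].
At the point, J = [[-8.000, 16.54115], [25.000, 11.500]] (det J = -505.52872).
Solving J·Δ = −F gives Δ = (-1.334, 0.140).
Then the next iterate is (x₁, x₂)₁ = (1.166, 0.640).

(1.166, 0.640)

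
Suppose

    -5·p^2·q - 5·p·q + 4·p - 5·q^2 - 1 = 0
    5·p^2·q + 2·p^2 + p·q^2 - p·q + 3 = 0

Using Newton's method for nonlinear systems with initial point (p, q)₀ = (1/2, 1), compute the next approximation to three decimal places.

(-0.103, 0.700)

At (1/2, 1): F = (-7.750, 4.750).
Jacobian J = [[-10·p·q - 5·q + 4, -5·p^2 - 5·p - 10·q], [10·p·q + 4·p + q^2 - q, 5·p^2 + 2·p·q - p]].
At the point, J = [[-6.000, -13.750], [7.000, 1.750]] (det J = 85.750).
Solving J·Δ = −F gives Δ = (-0.603, -0.300).
Then the next iterate is (p, q)₁ = (-0.103, 0.700).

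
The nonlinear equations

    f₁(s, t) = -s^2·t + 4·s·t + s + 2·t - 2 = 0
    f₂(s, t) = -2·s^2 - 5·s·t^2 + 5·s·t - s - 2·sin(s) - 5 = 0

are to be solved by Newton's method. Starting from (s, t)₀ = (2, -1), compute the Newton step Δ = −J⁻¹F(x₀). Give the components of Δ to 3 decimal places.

(-0.294, 1.049)

At (2, -1): F = (-6.000, -36.81859).
Jacobian J = [[-2·s·t + 4·t + 1, -s^2 + 4·s + 2], [-4·s - 5·t^2 + 5·t - 2·cos(s) - 1, -10·s·t + 5·s]].
At the point, J = [[1.000, 6.000], [-18.16771, 30.000]] (det J = 139.00624).
Solving J·Δ = −F gives Δ = (-0.294, 1.049).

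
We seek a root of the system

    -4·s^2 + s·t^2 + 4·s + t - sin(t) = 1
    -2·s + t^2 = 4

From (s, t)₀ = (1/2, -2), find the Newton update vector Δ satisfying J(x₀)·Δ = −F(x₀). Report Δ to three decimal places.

At (1/2, -2): F = (0.90930, -1.000).
Jacobian J = [[-8·s + t^2 + 4, 2·s·t - cos(t) + 1], [-2, 2·t]].
At the point, J = [[4.000, -0.58385], [-2.000, -4.000]] (det J = -17.16771).
Solving J·Δ = −F gives Δ = (-0.246, -0.127).

(-0.246, -0.127)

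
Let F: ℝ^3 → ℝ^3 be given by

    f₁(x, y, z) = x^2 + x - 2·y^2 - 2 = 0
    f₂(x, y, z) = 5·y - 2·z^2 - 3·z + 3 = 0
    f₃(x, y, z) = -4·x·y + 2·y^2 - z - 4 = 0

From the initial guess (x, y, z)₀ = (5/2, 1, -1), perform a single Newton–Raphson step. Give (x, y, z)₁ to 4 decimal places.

At (5/2, 1, -1): F = (4.7500, 9.0000, -11.0000).
Jacobian J = [[2·x + 1, -4·y, 0], [0, 5, -4·z - 3], [-4·y, -4·x + 4·y, -1]].
At the point, J = [[6.0000, -4.0000, 0.0000], [0.0000, 5.0000, 1.0000], [-4.0000, -6.0000, -1.0000]] (det J = 22.0000).
Solving J·Δ = −F gives Δ = (-0.5795, 0.3182, -10.5909).
Then the next iterate is (x, y, z)₁ = (1.9205, 1.3182, -11.5909).

(1.9205, 1.3182, -11.5909)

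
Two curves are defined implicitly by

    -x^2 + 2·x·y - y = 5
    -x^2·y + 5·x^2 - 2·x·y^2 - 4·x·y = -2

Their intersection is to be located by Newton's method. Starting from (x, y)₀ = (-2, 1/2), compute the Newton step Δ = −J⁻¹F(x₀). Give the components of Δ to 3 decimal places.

(0.528, -1.772)

At (-2, 1/2): F = (-11.500, 25.000).
Jacobian J = [[-2·x + 2·y, 2·x - 1], [-2·x·y + 10·x - 2·y^2 - 4·y, -x^2 - 4·x·y - 4·x]].
At the point, J = [[5.000, -5.000], [-20.500, 8.000]] (det J = -62.500).
Solving J·Δ = −F gives Δ = (0.528, -1.772).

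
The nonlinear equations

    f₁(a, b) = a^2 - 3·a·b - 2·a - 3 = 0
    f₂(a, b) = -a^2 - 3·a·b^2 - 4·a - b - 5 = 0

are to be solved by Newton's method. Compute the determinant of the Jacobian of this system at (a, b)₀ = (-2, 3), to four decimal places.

-363.0000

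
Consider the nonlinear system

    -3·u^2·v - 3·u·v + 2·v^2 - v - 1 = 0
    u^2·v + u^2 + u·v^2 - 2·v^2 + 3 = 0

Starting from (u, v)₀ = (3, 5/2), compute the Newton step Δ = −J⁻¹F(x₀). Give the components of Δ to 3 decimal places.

At (3, 5/2): F = (-81.000, 40.750).
Jacobian J = [[-6·u·v - 3·v, -3·u^2 - 3·u + 4·v - 1], [2·u·v + 2·u + v^2, u^2 + 2·u·v - 4·v]].
At the point, J = [[-52.500, -27.000], [27.250, 14.000]] (det J = 0.750).
Solving J·Δ = −F gives Δ = (45.000, -90.500).

(45.000, -90.500)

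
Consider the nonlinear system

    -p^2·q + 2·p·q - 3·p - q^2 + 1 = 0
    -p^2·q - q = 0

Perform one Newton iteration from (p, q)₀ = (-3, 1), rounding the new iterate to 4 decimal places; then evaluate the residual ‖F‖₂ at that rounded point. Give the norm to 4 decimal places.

At (-3, 1): F = (-6.0000, -10.0000).
Jacobian J = [[-2·p·q + 2·q - 3, -p^2 + 2·p - 2·q], [-2·p·q, -p^2 - 1]].
At the point, J = [[5.0000, -17.0000], [6.0000, -10.0000]] (det J = 52.0000).
Solving J·Δ = −F gives Δ = (2.1154, 0.2692).
Then the next iterate is (p, q)₁ = (-0.8846, 1.2692).
Re-evaluating at (-0.8846, 1.2692): F = (-1.195708, -2.262371), so ‖F‖₂ = 2.5589.

2.5589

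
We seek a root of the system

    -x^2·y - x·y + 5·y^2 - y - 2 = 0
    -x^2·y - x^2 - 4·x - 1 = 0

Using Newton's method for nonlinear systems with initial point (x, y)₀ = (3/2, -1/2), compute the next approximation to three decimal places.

At (3/2, -1/2): F = (1.625, -8.125).
Jacobian J = [[-2·x·y - y, -x^2 - x + 10·y - 1], [-2·x·y - 2·x - 4, -x^2]].
At the point, J = [[2.000, -9.750], [-5.500, -2.250]] (det J = -58.125).
Solving J·Δ = −F gives Δ = (-1.426, -0.126).
Then the next iterate is (x, y)₁ = (0.074, -0.626).

(0.074, -0.626)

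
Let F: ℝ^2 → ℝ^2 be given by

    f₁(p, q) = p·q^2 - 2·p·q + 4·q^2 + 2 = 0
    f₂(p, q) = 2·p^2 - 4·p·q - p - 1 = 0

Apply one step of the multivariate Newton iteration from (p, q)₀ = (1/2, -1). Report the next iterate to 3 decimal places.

(0.614, -0.216)

At (1/2, -1): F = (7.500, 1.000).
Jacobian J = [[q^2 - 2·q, 2·p·q - 2·p + 8·q], [4·p - 4·q - 1, -4·p]].
At the point, J = [[3.000, -10.000], [5.000, -2.000]] (det J = 44.000).
Solving J·Δ = −F gives Δ = (0.114, 0.784).
Then the next iterate is (p, q)₁ = (0.614, -0.216).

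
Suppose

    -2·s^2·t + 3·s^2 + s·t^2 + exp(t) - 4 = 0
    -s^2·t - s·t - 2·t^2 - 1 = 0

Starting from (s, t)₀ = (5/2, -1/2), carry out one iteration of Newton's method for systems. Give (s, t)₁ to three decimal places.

At (5/2, -1/2): F = (22.23153, 2.875).
Jacobian J = [[-4·s·t + 6·s + t^2, -2·s^2 + 2·s·t + exp(t)], [-2·s·t - t, -s^2 - s - 4·t]].
At the point, J = [[20.250, -14.39347], [3.000, -6.750]] (det J = -93.50709).
Solving J·Δ = −F gives Δ = (-1.162, -0.091).
Then the next iterate is (s, t)₁ = (1.338, -0.591).

(1.338, -0.591)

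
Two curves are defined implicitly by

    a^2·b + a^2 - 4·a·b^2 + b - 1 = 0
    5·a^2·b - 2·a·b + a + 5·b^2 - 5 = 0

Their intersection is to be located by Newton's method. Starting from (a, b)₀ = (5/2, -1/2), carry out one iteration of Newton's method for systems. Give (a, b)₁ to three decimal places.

(1.423, -0.356)

At (5/2, -1/2): F = (-0.875, -14.375).
Jacobian J = [[2·a·b + 2·a - 4·b^2, a^2 - 8·a·b + 1], [10·a·b - 2·b + 1, 5·a^2 - 2·a + 10·b]].
At the point, J = [[1.500, 17.250], [-10.500, 21.250]] (det J = 213.000).
Solving J·Δ = −F gives Δ = (-1.077, 0.144).
Then the next iterate is (a, b)₁ = (1.423, -0.356).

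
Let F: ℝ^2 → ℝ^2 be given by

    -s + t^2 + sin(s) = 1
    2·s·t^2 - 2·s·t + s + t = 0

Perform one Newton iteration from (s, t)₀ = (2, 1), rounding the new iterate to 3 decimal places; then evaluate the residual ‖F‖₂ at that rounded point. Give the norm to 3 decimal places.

At (2, 1): F = (-1.09070, 3.000).
Jacobian J = [[cos(s) - 1, 2·t], [2·t^2 - 2·t + 1, 4·s·t - 2·s + 1]].
At the point, J = [[-1.41615, 2.000], [1.000, 5.000]] (det J = -9.08073).
Solving J·Δ = −F gives Δ = (-1.261, -0.348).
Then the next iterate is (s, t)₁ = (0.739, 0.652).
Re-evaluating at (0.739, 0.652): F = (-0.64035, 1.05565), so ‖F‖₂ = 1.235.

1.235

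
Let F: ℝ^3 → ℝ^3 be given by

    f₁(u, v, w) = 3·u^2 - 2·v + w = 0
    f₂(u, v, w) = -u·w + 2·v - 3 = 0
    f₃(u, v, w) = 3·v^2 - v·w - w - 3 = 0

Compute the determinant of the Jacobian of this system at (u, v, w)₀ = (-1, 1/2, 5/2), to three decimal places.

27.250

J = [[6·u, -2, 1], [-w, 2, -u], [0, 6·v - w, -v - 1]].
At the point, J = [[-6.000, -2.000, 1.000], [-2.500, 2.000, 1.000], [0.000, 0.500, -1.500]].
det J = 27.250.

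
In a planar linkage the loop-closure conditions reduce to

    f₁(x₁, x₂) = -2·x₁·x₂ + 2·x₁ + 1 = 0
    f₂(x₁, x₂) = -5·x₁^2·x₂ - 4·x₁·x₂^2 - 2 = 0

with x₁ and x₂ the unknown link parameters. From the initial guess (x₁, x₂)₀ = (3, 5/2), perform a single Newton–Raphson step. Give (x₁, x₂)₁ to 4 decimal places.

(1.9579, 1.6877)

At (3, 5/2): F = (-8.0000, -189.5000).
Jacobian J = [[-2·x₂ + 2, -2·x₁], [-10·x₁·x₂ - 4·x₂^2, -5·x₁^2 - 8·x₁·x₂]].
At the point, J = [[-3.0000, -6.0000], [-100.0000, -105.0000]] (det J = -285.0000).
Solving J·Δ = −F gives Δ = (-1.0421, -0.8123).
Then the next iterate is (x₁, x₂)₁ = (1.9579, 1.6877).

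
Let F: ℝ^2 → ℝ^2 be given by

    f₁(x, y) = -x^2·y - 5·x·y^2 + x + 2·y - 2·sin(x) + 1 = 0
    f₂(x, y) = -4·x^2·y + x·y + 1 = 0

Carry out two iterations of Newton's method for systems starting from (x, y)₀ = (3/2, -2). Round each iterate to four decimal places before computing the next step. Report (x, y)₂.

At (3/2, -2): F = (-28.994990, 16.0000).
Jacobian J = [[-2·x·y - 5·y^2 - 2·cos(x) + 1, -x^2 - 10·x·y + 2], [-8·x·y + y, -4·x^2 + x]].
At the point, J = [[-13.141474, 29.7500], [22.0000, -7.5000]] (det J = -555.938942).
Solving J·Δ = −F gives Δ = (-0.4650, 0.7692).
Then the next iterate is (x, y)₁ = (1.0350, -1.2308).
Round to (1.0350, -1.2308) and repeat: F = (-8.667306, 4.999977), J = [[-5.047639, 13.667555], [8.960224, -3.2499]].
Δ = (-0.3787, 0.4943), so (x, y)₂ = (0.6563, -0.7365).

(0.6563, -0.7365)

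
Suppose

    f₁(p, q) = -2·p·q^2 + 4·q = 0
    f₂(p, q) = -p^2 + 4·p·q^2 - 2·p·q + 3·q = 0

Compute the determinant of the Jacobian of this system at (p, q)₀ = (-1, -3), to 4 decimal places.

J = [[-2·q^2, -4·p·q + 4], [-2·p + 4·q^2 - 2·q, 8·p·q - 2·p + 3]].
At the point, J = [[-18.0000, -8.0000], [44.0000, 29.0000]].
det J = -170.0000.

-170.0000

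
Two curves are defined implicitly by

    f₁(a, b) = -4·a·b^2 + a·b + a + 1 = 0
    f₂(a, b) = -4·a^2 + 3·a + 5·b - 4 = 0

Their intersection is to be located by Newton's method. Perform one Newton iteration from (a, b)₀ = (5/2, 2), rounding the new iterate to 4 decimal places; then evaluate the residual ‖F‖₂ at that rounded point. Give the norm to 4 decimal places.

9.3460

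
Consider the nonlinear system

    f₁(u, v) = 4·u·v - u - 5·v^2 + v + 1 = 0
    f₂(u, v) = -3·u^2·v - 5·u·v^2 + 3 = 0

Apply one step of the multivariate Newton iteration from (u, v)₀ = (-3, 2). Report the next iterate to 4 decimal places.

At (-3, 2): F = (-38.0000, 9.0000).
Jacobian J = [[4·v - 1, 4·u - 10·v + 1], [-6·u·v - 5·v^2, -3·u^2 - 10·u·v]].
At the point, J = [[7.0000, -31.0000], [16.0000, 33.0000]] (det J = 727.0000).
Solving J·Δ = −F gives Δ = (1.3411, -0.9230).
Then the next iterate is (u, v)₁ = (-1.6589, 1.0770).

(-1.6589, 1.0770)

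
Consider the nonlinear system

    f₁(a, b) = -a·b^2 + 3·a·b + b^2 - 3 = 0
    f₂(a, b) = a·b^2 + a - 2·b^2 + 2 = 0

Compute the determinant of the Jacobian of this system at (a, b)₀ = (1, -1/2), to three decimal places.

-5.500

J = [[-b^2 + 3·b, -2·a·b + 3·a + 2·b], [b^2 + 1, 2·a·b - 4·b]].
At the point, J = [[-1.750, 3.000], [1.250, 1.000]].
det J = -5.500.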